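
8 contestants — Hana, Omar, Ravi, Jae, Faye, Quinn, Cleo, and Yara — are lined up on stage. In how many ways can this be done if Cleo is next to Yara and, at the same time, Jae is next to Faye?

Treat {Cleo,Yara} as one block (2 orders) and {Jae,Faye} as another (2 orders).
That leaves 6 units to arrange: 2 × 2 × 6! = 4 × 720 = 2880.

2880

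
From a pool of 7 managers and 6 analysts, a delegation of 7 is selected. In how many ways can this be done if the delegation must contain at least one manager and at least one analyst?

Total 7-person selections from all 13: C(13,7) = 1716.
Selections missing a whole group: no managers → C(6,7) = 0; no analysts → C(7,7) = 1.
Both groups omitted at once is impossible, so 1716 − 1 = 1715.

1715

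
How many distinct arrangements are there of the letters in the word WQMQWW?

The 6 letters of WQMQWW have repeats: Q appearing twice and W appearing 3 times.
The number of distinct arrangements is 6!/(3!·2!) = 720/12 = 60.

60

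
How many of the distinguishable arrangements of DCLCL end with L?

With the last slot taken by L, it remains to arrange the other 4 letters (DCCL).
Those 4 letters have C appearing twice, giving (4)!/(2!) = 12.

12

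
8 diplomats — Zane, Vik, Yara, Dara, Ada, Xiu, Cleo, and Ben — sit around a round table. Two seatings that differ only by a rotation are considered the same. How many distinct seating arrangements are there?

5040

Fix one person's seat to break rotational symmetry; the remaining 7 people can be arranged in (7)! = 5040 ways.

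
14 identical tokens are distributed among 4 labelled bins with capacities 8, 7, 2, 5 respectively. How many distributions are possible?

98

Ignoring the caps, the number of non-negative solutions to x_1+…+x_4 = 14 is C(17,3) = 680.
Subtract solutions that violate a single cap (substitute x_i' = x_i − (cap_i+1)): x_1 ≥ 9 gives C(8,3) = 56; x_2 ≥ 8 gives C(9,3) = 84; x_3 ≥ 3 gives C(14,3) = 364; x_4 ≥ 6 gives C(11,3) = 165. Together 669.
Add back pairs where two caps are both exceeded: 0 + 10 + 0 + 20 + 1 + 56 = 87.
By inclusion–exclusion the count is 680 − 669 + 87 = 98.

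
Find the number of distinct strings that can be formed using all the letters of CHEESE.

120

The 6 letters of CHEESE have repeats: E appearing 3 times.
So there are 6! / (3!) = 120 distinguishable arrangements.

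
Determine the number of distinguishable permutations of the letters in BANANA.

BANANA has 6 letters with A appearing 3 times and N appearing twice.
Dividing 6! = 720 by 3!·2! = 12 for the repeated letters gives 60.

60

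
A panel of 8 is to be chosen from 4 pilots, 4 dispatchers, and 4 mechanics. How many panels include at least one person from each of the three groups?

492

Unrestricted: C(12,8) = 495 ways to pick any 8 of the 12.
Selections missing a whole group: no pilots → C(8,8) = 1; no dispatchers → C(8,8) = 1; no mechanics → C(8,8) = 1.
Add back selections omitting two groups (i.e. drawn from a single group): C(4,8) + C(4,8) + C(4,8) = 0.
By inclusion–exclusion: 495 − 3 + 0 = 492.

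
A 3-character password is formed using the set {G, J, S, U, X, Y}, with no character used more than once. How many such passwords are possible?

This is a permutation of 3 out of 6: P(6,3) = 6!/3!.
That product is 6 × 5 × 4 = 120.

120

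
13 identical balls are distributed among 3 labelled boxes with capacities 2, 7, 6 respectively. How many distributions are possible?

6

Ignoring the caps, the number of non-negative solutions to x_1+…+x_3 = 13 is C(15,2) = 105.
Subtract solutions that violate a single cap (substitute x_i' = x_i − (cap_i+1)): x_1 ≥ 3 gives C(12,2) = 66; x_2 ≥ 8 gives C(7,2) = 21; x_3 ≥ 7 gives C(8,2) = 28. Together 115.
Add back pairs where two caps are both exceeded: 6 + 10 + 0 = 16.
By inclusion–exclusion the count is 105 − 115 + 16 = 6.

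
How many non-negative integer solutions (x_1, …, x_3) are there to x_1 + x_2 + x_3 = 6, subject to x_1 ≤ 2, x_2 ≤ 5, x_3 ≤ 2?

8

Without the upper bounds there are C(8,2) = 28 ways to split 6 among 3 variables.
Subtract solutions that violate a single cap (substitute x_i' = x_i − (cap_i+1)): x_1 ≥ 3 gives C(5,2) = 10; x_2 ≥ 6 gives C(2,2) = 1; x_3 ≥ 3 gives C(5,2) = 10. Together 21.
Add back pairs where two caps are both exceeded: 0 + 1 + 0 = 1.
By inclusion–exclusion the count is 28 − 21 + 1 = 8.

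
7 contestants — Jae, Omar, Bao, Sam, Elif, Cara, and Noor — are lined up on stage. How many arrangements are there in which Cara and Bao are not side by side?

Of the 7! = 5040 arrangements, those with Cara and Bao adjacent number 2 × 6! = 1440 (treat the pair as a block with 2 internal orders).
So 5040 − 1440 = 3600 arrangements keep them apart.

3600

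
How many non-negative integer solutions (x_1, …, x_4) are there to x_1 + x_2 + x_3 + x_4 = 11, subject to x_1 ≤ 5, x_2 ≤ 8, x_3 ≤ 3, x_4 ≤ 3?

86

Without the upper bounds there are C(14,3) = 364 ways to split 11 among 4 variables.
Subtract solutions that violate a single cap (substitute x_i' = x_i − (cap_i+1)): x_1 ≥ 6 gives C(8,3) = 56; x_2 ≥ 9 gives C(5,3) = 10; x_3 ≥ 4 gives C(10,3) = 120; x_4 ≥ 4 gives C(10,3) = 120. Together 306.
Add back pairs where two caps are both exceeded: 0 + 4 + 4 + 0 + 0 + 20 = 28.
By inclusion–exclusion the count is 364 − 306 + 28 = 86.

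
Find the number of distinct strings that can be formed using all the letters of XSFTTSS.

XSFTTSS has 7 letters with S appearing 3 times and T appearing twice.
So there are 7! / (3!·2!) = 420 distinguishable arrangements.

420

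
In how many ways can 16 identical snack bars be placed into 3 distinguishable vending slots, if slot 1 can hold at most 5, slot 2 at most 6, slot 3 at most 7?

6

Ignoring the caps, the number of non-negative solutions to x_1+…+x_3 = 16 is C(18,2) = 153.
Subtract solutions that violate a single cap (substitute x_i' = x_i − (cap_i+1)): x_1 ≥ 6 gives C(12,2) = 66; x_2 ≥ 7 gives C(11,2) = 55; x_3 ≥ 8 gives C(10,2) = 45. Together 166.
Add back pairs where two caps are both exceeded: 10 + 6 + 3 = 19.
By inclusion–exclusion the count is 153 − 166 + 19 = 6.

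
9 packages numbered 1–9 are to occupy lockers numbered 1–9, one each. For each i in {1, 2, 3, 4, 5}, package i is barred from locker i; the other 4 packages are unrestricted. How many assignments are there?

205056

Let Aᵢ (for 1 ≤ i ≤ 5) be the placements that put package i in its forbidden locker. Any j of these fix j positions, leaving (9−j)! ways to fill the rest, and there are C(5,j) ways to pick which j.
By inclusion–exclusion, the number of valid placements is Σ_{j=0}^{5} (−1)^j C(5,j)·(9−j)!.
Computing: 362880 − 201600 + 50400 − 7200 + 600 − 24 = 205056.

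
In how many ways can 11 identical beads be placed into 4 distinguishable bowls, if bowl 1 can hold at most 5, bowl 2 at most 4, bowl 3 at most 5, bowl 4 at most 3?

68

Ignoring the caps, the number of non-negative solutions to x_1+…+x_4 = 11 is C(14,3) = 364.
Subtract solutions that violate a single cap (substitute x_i' = x_i − (cap_i+1)): x_1 ≥ 6 gives C(8,3) = 56; x_2 ≥ 5 gives C(9,3) = 84; x_3 ≥ 6 gives C(8,3) = 56; x_4 ≥ 4 gives C(10,3) = 120. Together 316.
Add back pairs where two caps are both exceeded: 1 + 0 + 4 + 1 + 10 + 4 = 20.
By inclusion–exclusion the count is 364 − 316 + 20 = 68.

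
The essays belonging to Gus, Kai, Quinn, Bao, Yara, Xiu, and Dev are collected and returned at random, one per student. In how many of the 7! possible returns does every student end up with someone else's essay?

Count assignments avoiding every fixed point. For any j of the 7 students fixed to their own essay, the other 7−j can be arranged in (7−j)! ways.
By inclusion–exclusion this is Σ_{j=0}^{7} (−1)^j C(7,j)·(7−j)!.
Computing: 5040 − 5040 + 2520 − 840 + 210 − 42 + 7 − 1 = 1854.

1854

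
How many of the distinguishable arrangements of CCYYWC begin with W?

10

With the first slot taken by W, it remains to arrange the other 5 letters (CCYYC).
Those 5 letters have C appearing 3 times and Y appearing twice, giving (5)!/(3!·2!) = 10.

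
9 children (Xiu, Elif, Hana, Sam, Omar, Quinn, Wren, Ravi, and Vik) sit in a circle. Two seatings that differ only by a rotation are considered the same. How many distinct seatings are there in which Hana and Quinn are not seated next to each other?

30240

Without the restriction there are (8)! = 40320 seatings.
Those with Hana next to Quinn: fuse the pair into one unit and seat 8 units around a circle — 2·(7)! = 10080.
Subtracting, 40320 − 10080 = 30240.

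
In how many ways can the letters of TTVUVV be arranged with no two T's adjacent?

Total arrangements of TTVUVV: 6!/(3!·2!) = 60.
Arrangements with the T's together: treat TT as one letter, giving (5)!/(3!) = 20.
Subtracting, 60 − 20 = 40 arrangements keep the T's apart.

40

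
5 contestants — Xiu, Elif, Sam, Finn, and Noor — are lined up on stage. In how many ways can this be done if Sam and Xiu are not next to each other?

72

Of the 5! = 120 arrangements, those with Sam and Xiu adjacent number 2 × 4! = 48 (treat the pair as a block with 2 internal orders).
So 120 − 48 = 72 arrangements keep them apart.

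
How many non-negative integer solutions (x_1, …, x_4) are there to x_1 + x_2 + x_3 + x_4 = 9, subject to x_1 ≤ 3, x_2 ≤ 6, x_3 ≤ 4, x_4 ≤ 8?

Ignoring the caps, the number of non-negative solutions to x_1+…+x_4 = 9 is C(12,3) = 220.
Subtract solutions that violate a single cap (substitute x_i' = x_i − (cap_i+1)): x_1 ≥ 4 gives C(8,3) = 56; x_2 ≥ 7 gives C(5,3) = 10; x_3 ≥ 5 gives C(7,3) = 35; x_4 ≥ 9 gives C(3,3) = 1. Together 102.
Add back pairs where two caps are both exceeded: 0 + 1 + 0 + 0 + 0 + 0 = 1.
By inclusion–exclusion the count is 220 − 102 + 1 = 119.

119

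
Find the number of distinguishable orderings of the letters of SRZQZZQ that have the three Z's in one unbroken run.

Treat the 3 copies of Z as a single block. The multiset to arrange is then {ZZZ, Q, Q, R, S}, 5 items in all.
That gives (5)!/(2!) = 60 arrangements.

60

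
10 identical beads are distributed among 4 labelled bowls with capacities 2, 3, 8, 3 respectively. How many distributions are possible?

By stars and bars, unrestricted non-negative solutions to x_1+…+x_4 = 10 number C(10+3,3) = 286.
Subtract solutions that violate a single cap (substitute x_i' = x_i − (cap_i+1)): x_1 ≥ 3 gives C(10,3) = 120; x_2 ≥ 4 gives C(9,3) = 84; x_3 ≥ 9 gives C(4,3) = 4; x_4 ≥ 4 gives C(9,3) = 84. Together 292.
Add back pairs where two caps are both exceeded: 20 + 0 + 20 + 0 + 10 + 0 = 50.
By inclusion–exclusion the count is 286 − 292 + 50 = 44.

44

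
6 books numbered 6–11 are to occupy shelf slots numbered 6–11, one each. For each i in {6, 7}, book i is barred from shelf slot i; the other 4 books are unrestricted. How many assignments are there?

504

Let Aᵢ (for i ∈ {6, 7}) be the placements that put book i in its forbidden shelf slot. Any j of these fix j positions, leaving (6−j)! ways to fill the rest, and there are C(2,j) ways to pick which j.
By inclusion–exclusion, the number of valid placements is Σ_{j=0}^{2} (−1)^j C(2,j)·(6−j)!.
Computing: 720 − 240 + 24 = 504.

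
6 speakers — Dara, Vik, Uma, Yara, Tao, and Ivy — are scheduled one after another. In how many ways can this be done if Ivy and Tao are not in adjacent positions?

There are 6! = 720 arrangements in all. If Ivy and Tao are adjacent, merging them into one block gives 2·(5)! = 240 arrangements.
Complementary counting: 720 − 240 = 480.

480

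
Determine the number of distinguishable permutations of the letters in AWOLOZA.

Letter multiplicities in AWOLOZA: A×2, L×1, O×2, W×1, Z×1.
Dividing 7! = 5040 by 2!·2! = 4 for the repeated letters gives 1260.

1260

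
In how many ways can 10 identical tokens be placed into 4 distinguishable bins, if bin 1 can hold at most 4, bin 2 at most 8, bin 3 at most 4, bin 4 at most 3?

95

Without the upper bounds there are C(13,3) = 286 ways to split 10 among 4 bins.
Subtract solutions that violate a single cap (substitute x_i' = x_i − (cap_i+1)): x_1 ≥ 5 gives C(8,3) = 56; x_2 ≥ 9 gives C(4,3) = 4; x_3 ≥ 5 gives C(8,3) = 56; x_4 ≥ 4 gives C(9,3) = 84. Together 200.
Add back pairs where two caps are both exceeded: 0 + 1 + 4 + 0 + 0 + 4 = 9.
By inclusion–exclusion the count is 286 − 200 + 9 = 95.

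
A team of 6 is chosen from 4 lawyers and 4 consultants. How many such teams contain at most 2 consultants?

6

Split by how many consultants are chosen (0 through 2).
Sum: C(4,0)·C(4,6) + C(4,1)·C(4,5) + C(4,2)·C(4,4) = 0 + 0 + 6 = 6.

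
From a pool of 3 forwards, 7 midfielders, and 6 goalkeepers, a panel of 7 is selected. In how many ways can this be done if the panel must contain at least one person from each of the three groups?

Unrestricted: C(16,7) = 11440 ways to pick any 7 of the 16.
Selections missing a whole group: no forwards → C(13,7) = 1716; no midfielders → C(9,7) = 36; no goalkeepers → C(10,7) = 120.
Add back selections omitting two groups (i.e. drawn from a single group): C(3,7) + C(7,7) + C(6,7) = 1.
By inclusion–exclusion: 11440 − 1872 + 1 = 9569.

9569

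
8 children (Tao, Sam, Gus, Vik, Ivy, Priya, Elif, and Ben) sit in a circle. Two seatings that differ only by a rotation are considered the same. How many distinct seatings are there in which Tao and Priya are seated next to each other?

1440

Glue Tao and Priya into a block (2 internal orders). Seating 7 units around a circle gives (6)! arrangements.
So 2 × (6)! = 2 × 720 = 1440.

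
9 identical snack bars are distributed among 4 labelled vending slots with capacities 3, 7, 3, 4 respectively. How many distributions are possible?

Ignoring the caps, the number of non-negative solutions to x_1+…+x_4 = 9 is C(12,3) = 220.
Subtract solutions that violate a single cap (substitute x_i' = x_i − (cap_i+1)): x_1 ≥ 4 gives C(8,3) = 56; x_2 ≥ 8 gives C(4,3) = 4; x_3 ≥ 4 gives C(8,3) = 56; x_4 ≥ 5 gives C(7,3) = 35. Together 151.
Add back pairs where two caps are both exceeded: 0 + 4 + 1 + 0 + 0 + 1 = 6.
By inclusion–exclusion the count is 220 − 151 + 6 = 75.

75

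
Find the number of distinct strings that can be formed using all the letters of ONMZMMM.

ONMZMMM has 7 letters with M appearing 4 times.
So there are 7! / (4!) = 210 distinguishable arrangements.

210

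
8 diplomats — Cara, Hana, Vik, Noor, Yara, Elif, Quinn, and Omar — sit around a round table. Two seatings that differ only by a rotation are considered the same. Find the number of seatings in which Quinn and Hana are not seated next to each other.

3600

All circular seatings of 8 people number (7)! = 5040.
Seatings with Quinn beside Hana: treat them as a block with 2 internal orders, giving 2 × (6)! = 1440.
Subtracting, 5040 − 1440 = 3600.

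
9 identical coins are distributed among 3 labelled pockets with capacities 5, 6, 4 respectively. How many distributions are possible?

24

Without the upper bounds there are C(11,2) = 55 ways to split 9 among 3 pockets.
Subtract solutions that violate a single cap (substitute x_i' = x_i − (cap_i+1)): x_1 ≥ 6 gives C(5,2) = 10; x_2 ≥ 7 gives C(4,2) = 6; x_3 ≥ 5 gives C(6,2) = 15. Together 31.
No two caps can be exceeded simultaneously, so the pair terms are all 0.
By inclusion–exclusion the count is 55 − 31 + 0 = 24.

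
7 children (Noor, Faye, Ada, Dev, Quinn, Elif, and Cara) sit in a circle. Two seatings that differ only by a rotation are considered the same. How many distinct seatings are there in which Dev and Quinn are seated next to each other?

Treat {Dev, Quinn} as one unit (2 internal orders) and seat the resulting 6 units around the table: (5)! circular arrangements.
So 2 × (5)! = 2 × 120 = 240.

240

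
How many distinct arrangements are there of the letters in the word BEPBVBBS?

BEPBVBBS has 8 letters with B appearing 4 times.
The number of distinct arrangements is 8!/(4!) = 40320/24 = 1680.

1680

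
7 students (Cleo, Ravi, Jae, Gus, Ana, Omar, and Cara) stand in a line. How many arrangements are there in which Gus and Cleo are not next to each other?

There are 7! = 5040 arrangements in all. If Gus and Cleo are adjacent, merging them into one block gives 2·(6)! = 1440 arrangements.
Complementary counting: 5040 − 1440 = 3600.

3600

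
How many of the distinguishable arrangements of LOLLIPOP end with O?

420

With the last slot taken by O, it remains to arrange the other 7 letters (LLLIPOP).
Those 7 letters have L appearing 3 times and P appearing twice, giving (7)!/(3!·2!) = 420.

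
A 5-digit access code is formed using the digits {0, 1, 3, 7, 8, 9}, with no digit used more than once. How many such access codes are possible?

720

This is a permutation of 5 out of 6: P(6,5) = 6!/1!.
That product is 6 × 5 × 4 × 3 × 2 = 720.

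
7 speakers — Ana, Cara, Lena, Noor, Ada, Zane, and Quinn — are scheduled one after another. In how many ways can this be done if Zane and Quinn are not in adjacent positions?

3600

Of the 7! = 5040 arrangements, those with Zane and Quinn adjacent number 2 × 6! = 1440 (treat the pair as a block with 2 internal orders).
So 5040 − 1440 = 3600 arrangements keep them apart.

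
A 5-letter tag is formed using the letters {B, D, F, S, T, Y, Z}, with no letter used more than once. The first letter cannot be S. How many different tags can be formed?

2160

The first letter has 7−1 = 6 choices (anything except S).
The remaining 4 letters are filled from the other 6 symbols without repetition: 6 × 5 × 4 × 3 = 360.
Total: 6 × 360 = 2160.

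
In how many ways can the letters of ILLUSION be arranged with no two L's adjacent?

Total arrangements of ILLUSION: 8!/(2!·2!) = 10080.
Arrangements with the L's together: treat LL as one letter, giving (7)!/(2!) = 2520.
Hence 10080 − 2520 = 7560.

7560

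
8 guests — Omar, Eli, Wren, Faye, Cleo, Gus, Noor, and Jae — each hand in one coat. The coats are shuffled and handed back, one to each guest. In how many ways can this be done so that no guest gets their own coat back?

This is the derangement count D_8: permutations of 8 items with no fixed point.
By inclusion–exclusion this is Σ_{j=0}^{8} (−1)^j C(8,j)·(8−j)!.
Computing: 40320 − 40320 + 20160 − 6720 + 1680 − 336 + 56 − 8 + 1 = 14833.

14833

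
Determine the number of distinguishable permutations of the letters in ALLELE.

ALLELE has 6 letters with E appearing twice and L appearing 3 times.
So there are 6! / (3!·2!) = 60 distinguishable arrangements.

60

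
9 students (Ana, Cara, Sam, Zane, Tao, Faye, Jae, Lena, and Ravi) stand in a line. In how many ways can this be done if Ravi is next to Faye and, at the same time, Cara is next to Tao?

Treat {Ravi,Faye} as one block (2 orders) and {Cara,Tao} as another (2 orders).
That leaves 7 units to arrange: 2 × 2 × 7! = 4 × 5040 = 20160.

20160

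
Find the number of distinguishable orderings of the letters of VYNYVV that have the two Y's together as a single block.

20

Treat the 2 copies of Y as a single block. The multiset to arrange is then {YY, N, V, V, V}, 5 items in all.
That gives (5)!/(3!) = 20 arrangements.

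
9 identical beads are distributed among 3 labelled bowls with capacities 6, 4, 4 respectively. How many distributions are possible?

By stars and bars, unrestricted non-negative solutions to x_1+…+x_3 = 9 number C(9+2,2) = 55.
Subtract solutions that violate a single cap (substitute x_i' = x_i − (cap_i+1)): x_1 ≥ 7 gives C(4,2) = 6; x_2 ≥ 5 gives C(6,2) = 15; x_3 ≥ 5 gives C(6,2) = 15. Together 36.
No two caps can be exceeded simultaneously, so the pair terms are all 0.
By inclusion–exclusion the count is 55 − 36 + 0 = 19.

19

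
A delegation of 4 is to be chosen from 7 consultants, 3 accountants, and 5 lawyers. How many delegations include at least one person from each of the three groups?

630

Unrestricted: C(15,4) = 1365 ways to pick any 4 of the 15.
Selections missing a whole group: no consultants → C(8,4) = 70; no accountants → C(12,4) = 495; no lawyers → C(10,4) = 210.
Add back selections omitting two groups (i.e. drawn from a single group): C(7,4) + C(3,4) + C(5,4) = 40.
By inclusion–exclusion: 1365 − 775 + 40 = 630.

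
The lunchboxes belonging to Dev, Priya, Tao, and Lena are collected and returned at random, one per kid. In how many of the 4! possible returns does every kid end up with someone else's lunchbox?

This is the derangement count D_4: permutations of 4 items with no fixed point.
By inclusion–exclusion this is Σ_{j=0}^{4} (−1)^j C(4,j)·(4−j)!.
Computing: 24 − 24 + 12 − 4 + 1 = 9.

9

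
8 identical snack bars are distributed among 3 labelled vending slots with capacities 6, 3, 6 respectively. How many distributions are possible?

Without the upper bounds there are C(10,2) = 45 ways to split 8 among 3 vending slots.
Subtract solutions that violate a single cap (substitute x_i' = x_i − (cap_i+1)): x_1 ≥ 7 gives C(3,2) = 3; x_2 ≥ 4 gives C(6,2) = 15; x_3 ≥ 7 gives C(3,2) = 3. Together 21.
No two caps can be exceeded simultaneously, so the pair terms are all 0.
By inclusion–exclusion the count is 45 − 21 + 0 = 24.

24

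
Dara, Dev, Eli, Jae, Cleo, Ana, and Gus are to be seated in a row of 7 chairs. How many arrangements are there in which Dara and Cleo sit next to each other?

Glue Dara and Cleo into one block (2 internal orders), leaving 6 units to arrange in a row.
That gives 2 × 6! = 2 × 720 = 1440.

1440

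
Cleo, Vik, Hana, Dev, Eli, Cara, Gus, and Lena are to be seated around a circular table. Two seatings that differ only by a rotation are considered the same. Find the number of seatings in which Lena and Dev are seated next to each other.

1440

Treat {Lena, Dev} as one unit (2 internal orders) and seat the resulting 7 units around the table: (6)! circular arrangements.
So 2 × (6)! = 2 × 720 = 1440.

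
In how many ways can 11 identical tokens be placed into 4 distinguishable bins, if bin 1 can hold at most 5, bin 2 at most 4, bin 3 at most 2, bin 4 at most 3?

19

By stars and bars, unrestricted non-negative solutions to x_1+…+x_4 = 11 number C(11+3,3) = 364.
Subtract solutions that violate a single cap (substitute x_i' = x_i − (cap_i+1)): x_1 ≥ 6 gives C(8,3) = 56; x_2 ≥ 5 gives C(9,3) = 84; x_3 ≥ 3 gives C(11,3) = 165; x_4 ≥ 4 gives C(10,3) = 120. Together 425.
Add back pairs where two caps are both exceeded: 1 + 10 + 4 + 20 + 10 + 35 = 80.
By inclusion–exclusion the count is 364 − 425 + 80 = 19.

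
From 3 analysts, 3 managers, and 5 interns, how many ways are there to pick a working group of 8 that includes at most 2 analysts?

Split by how many analysts are chosen (0 through 2).
Sum: C(3,0)·C(8,8) + C(3,1)·C(8,7) + C(3,2)·C(8,6) = 1 + 24 + 84 = 109.

109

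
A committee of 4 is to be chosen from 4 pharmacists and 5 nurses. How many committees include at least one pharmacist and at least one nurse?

Total 4-person selections from all 9: C(9,4) = 126.
Selections missing a whole group: no pharmacists → C(5,4) = 5; no nurses → C(4,4) = 1.
Both groups omitted at once is impossible, so 126 − 6 = 120.

120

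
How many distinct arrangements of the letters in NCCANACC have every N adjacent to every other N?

105

Treat the 2 copies of N as a single block. The multiset to arrange is then {NN, A, A, C, C, C, C}, 7 items in all.
That gives (7)!/(4!·2!) = 105 arrangements.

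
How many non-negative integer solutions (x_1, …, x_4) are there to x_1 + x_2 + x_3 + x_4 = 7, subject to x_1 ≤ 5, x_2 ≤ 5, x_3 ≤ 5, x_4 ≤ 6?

Without the upper bounds there are C(10,3) = 120 ways to split 7 among 4 variables.
Subtract solutions that violate a single cap (substitute x_i' = x_i − (cap_i+1)): x_1 ≥ 6 gives C(4,3) = 4; x_2 ≥ 6 gives C(4,3) = 4; x_3 ≥ 6 gives C(4,3) = 4; x_4 ≥ 7 gives C(3,3) = 1. Together 13.
No two caps can be exceeded simultaneously, so the pair terms are all 0.
By inclusion–exclusion the count is 120 − 13 + 0 = 107.

107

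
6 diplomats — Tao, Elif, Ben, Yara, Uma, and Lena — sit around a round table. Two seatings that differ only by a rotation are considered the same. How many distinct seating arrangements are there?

Seat Tao anywhere (absorbing the rotational symmetry), then permute the other 5: (5)! = 120.

120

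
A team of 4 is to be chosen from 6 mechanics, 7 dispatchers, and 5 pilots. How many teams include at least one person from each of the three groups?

1575

With no constraint there are C(18,4) = 3060 possible selections.
Subtract selections that omit an entire group: no mechanics → C(12,4) = 495; no dispatchers → C(11,4) = 330; no pilots → C(13,4) = 715.
Add back selections omitting two groups (i.e. drawn from a single group): C(6,4) + C(7,4) + C(5,4) = 55.
By inclusion–exclusion: 3060 − 1540 + 55 = 1575.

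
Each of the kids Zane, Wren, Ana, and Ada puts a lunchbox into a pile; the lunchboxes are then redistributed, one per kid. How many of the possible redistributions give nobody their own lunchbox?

This is the derangement count D_4: permutations of 4 items with no fixed point.
By inclusion–exclusion this is Σ_{j=0}^{4} (−1)^j C(4,j)·(4−j)!.
Computing: 24 − 24 + 12 − 4 + 1 = 9.

9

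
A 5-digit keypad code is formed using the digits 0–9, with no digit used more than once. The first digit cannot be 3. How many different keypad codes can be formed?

27216

The first digit has 10−1 = 9 choices (anything except 3).
The remaining 4 digits are filled from the other 9 symbols without repetition: 9 × 8 × 7 × 6 = 3024.
Total: 9 × 3024 = 27216.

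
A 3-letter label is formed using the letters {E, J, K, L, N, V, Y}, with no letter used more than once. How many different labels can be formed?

210

Choose and order 3 of the 7 symbols: the first letter has 7 options, the next 6, then 5.
7 × 6 × 5 = 210.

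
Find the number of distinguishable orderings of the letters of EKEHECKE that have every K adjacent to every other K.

210

Treat the 2 copies of K as a single block. The multiset to arrange is then {KK, C, E, E, E, E, H}, 7 items in all.
That gives (7)!/(4!) = 210 arrangements.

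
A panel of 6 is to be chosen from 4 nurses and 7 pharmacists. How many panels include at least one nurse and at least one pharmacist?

Unrestricted: C(11,6) = 462 ways to pick any 6 of the 11.
Selections missing a whole group: no nurses → C(7,6) = 7; no pharmacists → C(4,6) = 0.
Both groups omitted at once is impossible, so 462 − 7 = 455.

455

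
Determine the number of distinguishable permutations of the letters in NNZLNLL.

140

NNZLNLL has 7 letters with L appearing 3 times and N appearing 3 times.
So there are 7! / (3!·3!) = 140 distinguishable arrangements.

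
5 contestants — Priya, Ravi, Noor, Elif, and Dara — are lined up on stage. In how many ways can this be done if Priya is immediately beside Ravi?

Place the 3 others and the Priya-Ravi pair as 4 objects in a line; the pair has 2 internal arrangements.
So the count is 2·(4)! = 48.

48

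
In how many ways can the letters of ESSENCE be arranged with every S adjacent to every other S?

120

Treat the 2 copies of S as a single block. The multiset to arrange is then {SS, C, E, E, E, N}, 6 items in all.
That gives (6)!/(3!) = 120 arrangements.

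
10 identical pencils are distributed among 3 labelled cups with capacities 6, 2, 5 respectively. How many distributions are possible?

Ignoring the caps, the number of non-negative solutions to x_1+…+x_3 = 10 is C(12,2) = 66.
Subtract solutions that violate a single cap (substitute x_i' = x_i − (cap_i+1)): x_1 ≥ 7 gives C(5,2) = 10; x_2 ≥ 3 gives C(9,2) = 36; x_3 ≥ 6 gives C(6,2) = 15. Together 61.
Add back pairs where two caps are both exceeded: 1 + 0 + 3 = 4.
By inclusion–exclusion the count is 66 − 61 + 4 = 9.

9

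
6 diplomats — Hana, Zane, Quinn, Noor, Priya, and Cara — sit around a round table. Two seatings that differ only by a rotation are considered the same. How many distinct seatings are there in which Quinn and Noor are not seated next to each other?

72

Without the restriction there are (5)! = 120 seatings.
Seatings with Quinn beside Noor: treat them as a block with 2 internal orders, giving 2 × (4)! = 48.
Subtracting, 120 − 48 = 72.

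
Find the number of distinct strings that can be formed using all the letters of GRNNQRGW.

The 8 letters of GRNNQRGW have repeats: G appearing twice, N appearing twice, and R appearing twice.
So there are 8! / (2!·2!·2!) = 5040 distinguishable arrangements.

5040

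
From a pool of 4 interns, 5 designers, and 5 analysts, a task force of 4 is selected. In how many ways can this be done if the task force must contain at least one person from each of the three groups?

With no constraint there are C(14,4) = 1001 possible selections.
Selections missing a whole group: no interns → C(10,4) = 210; no designers → C(9,4) = 126; no analysts → C(9,4) = 126.
Add back selections omitting two groups (i.e. drawn from a single group): C(4,4) + C(5,4) + C(5,4) = 11.
By inclusion–exclusion: 1001 − 462 + 11 = 550.

550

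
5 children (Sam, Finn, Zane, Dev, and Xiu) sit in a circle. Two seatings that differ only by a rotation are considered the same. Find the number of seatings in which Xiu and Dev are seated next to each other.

12

Glue Xiu and Dev into a block (2 internal orders). Seating 4 units around a circle gives (3)! arrangements.
So 2 × (3)! = 2 × 6 = 12.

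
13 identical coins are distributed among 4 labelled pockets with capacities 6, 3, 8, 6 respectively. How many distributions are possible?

158

Without the upper bounds there are C(16,3) = 560 ways to split 13 among 4 pockets.
Subtract solutions that violate a single cap (substitute x_i' = x_i − (cap_i+1)): x_1 ≥ 7 gives C(9,3) = 84; x_2 ≥ 4 gives C(12,3) = 220; x_3 ≥ 9 gives C(7,3) = 35; x_4 ≥ 7 gives C(9,3) = 84. Together 423.
Add back pairs where two caps are both exceeded: 10 + 0 + 0 + 1 + 10 + 0 = 21.
By inclusion–exclusion the count is 560 − 423 + 21 = 158.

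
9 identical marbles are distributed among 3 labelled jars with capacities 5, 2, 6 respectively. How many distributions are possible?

12

Ignoring the caps, the number of non-negative solutions to x_1+…+x_3 = 9 is C(11,2) = 55.
Subtract solutions that violate a single cap (substitute x_i' = x_i − (cap_i+1)): x_1 ≥ 6 gives C(5,2) = 10; x_2 ≥ 3 gives C(8,2) = 28; x_3 ≥ 7 gives C(4,2) = 6. Together 44.
Add back pairs where two caps are both exceeded: 1 + 0 + 0 = 1.
By inclusion–exclusion the count is 55 − 44 + 1 = 12.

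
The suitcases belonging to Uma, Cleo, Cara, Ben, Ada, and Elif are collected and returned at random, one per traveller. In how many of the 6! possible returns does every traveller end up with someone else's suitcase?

This is the derangement count D_6: permutations of 6 items with no fixed point.
By inclusion–exclusion this is Σ_{j=0}^{6} (−1)^j C(6,j)·(6−j)!.
Computing: 720 − 720 + 360 − 120 + 30 − 6 + 1 = 265.

265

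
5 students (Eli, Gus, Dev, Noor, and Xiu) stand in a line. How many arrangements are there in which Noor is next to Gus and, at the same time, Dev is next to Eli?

Treat {Noor,Gus} as one block (2 orders) and {Dev,Eli} as another (2 orders).
That leaves 3 units to arrange: 2 × 2 × 3! = 4 × 6 = 24.

24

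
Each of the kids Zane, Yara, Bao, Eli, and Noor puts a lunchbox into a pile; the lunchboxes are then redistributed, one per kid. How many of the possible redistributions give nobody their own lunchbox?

44

This is the derangement count D_5: permutations of 5 items with no fixed point.
By inclusion–exclusion this is Σ_{j=0}^{5} (−1)^j C(5,j)·(5−j)!.
Computing: 120 − 120 + 60 − 20 + 5 − 1 = 44.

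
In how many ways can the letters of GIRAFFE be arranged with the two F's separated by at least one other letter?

1800

There are 7!/(2!) = 2520 arrangements of GIRAFFE in total.
Arrangements with the F's together: treat FF as one letter, giving (6)! = 720.
Hence 2520 − 720 = 1800.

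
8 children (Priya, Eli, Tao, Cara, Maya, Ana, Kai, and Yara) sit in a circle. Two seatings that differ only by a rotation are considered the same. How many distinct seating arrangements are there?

5040

Seat Priya anywhere (absorbing the rotational symmetry), then permute the other 7: (7)! = 5040.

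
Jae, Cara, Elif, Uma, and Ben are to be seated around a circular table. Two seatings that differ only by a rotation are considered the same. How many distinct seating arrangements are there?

24

Fix one person's seat to break rotational symmetry; the remaining 4 people can be arranged in (4)! = 24 ways.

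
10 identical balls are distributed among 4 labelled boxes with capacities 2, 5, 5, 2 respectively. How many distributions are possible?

Ignoring the caps, the number of non-negative solutions to x_1+…+x_4 = 10 is C(13,3) = 286.
Subtract solutions that violate a single cap (substitute x_i' = x_i − (cap_i+1)): x_1 ≥ 3 gives C(10,3) = 120; x_2 ≥ 6 gives C(7,3) = 35; x_3 ≥ 6 gives C(7,3) = 35; x_4 ≥ 3 gives C(10,3) = 120. Together 310.
Add back pairs where two caps are both exceeded: 4 + 4 + 35 + 0 + 4 + 4 = 51.
By inclusion–exclusion the count is 286 − 310 + 51 = 27.

27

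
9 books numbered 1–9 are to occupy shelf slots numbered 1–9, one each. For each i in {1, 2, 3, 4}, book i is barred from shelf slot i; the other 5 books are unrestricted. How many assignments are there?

229080

Let Aᵢ (for 1 ≤ i ≤ 4) be the placements that put book i in its forbidden shelf slot. Any j of these fix j positions, leaving (9−j)! ways to fill the rest, and there are C(4,j) ways to pick which j.
By inclusion–exclusion, the number of valid placements is Σ_{j=0}^{4} (−1)^j C(4,j)·(9−j)!.
Computing: 362880 − 161280 + 30240 − 2880 + 120 = 229080.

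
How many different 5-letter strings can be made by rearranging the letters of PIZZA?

PIZZA has 5 letters with Z appearing twice.
Dividing 5! = 120 by 2! = 2 for the repeated letters gives 60.

60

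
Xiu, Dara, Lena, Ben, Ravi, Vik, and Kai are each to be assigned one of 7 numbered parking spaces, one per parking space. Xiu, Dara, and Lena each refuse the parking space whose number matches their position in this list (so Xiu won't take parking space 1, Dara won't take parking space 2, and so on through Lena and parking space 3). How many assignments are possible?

3216

Let Aᵢ (for i ∈ {1, 2, 3}) be the placements that put person i in their forbidden parking space. Any j of these fix j positions, leaving (7−j)! ways to fill the rest, and there are C(3,j) ways to pick which j.
By inclusion–exclusion, the number of valid placements is Σ_{j=0}^{3} (−1)^j C(3,j)·(7−j)!.
Computing: 5040 − 2160 + 360 − 24 = 3216.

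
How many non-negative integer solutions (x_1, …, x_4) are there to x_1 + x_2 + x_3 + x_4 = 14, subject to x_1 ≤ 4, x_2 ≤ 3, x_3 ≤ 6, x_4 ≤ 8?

Without the upper bounds there are C(17,3) = 680 ways to split 14 among 4 variables.
Subtract solutions that violate a single cap (substitute x_i' = x_i − (cap_i+1)): x_1 ≥ 5 gives C(12,3) = 220; x_2 ≥ 4 gives C(13,3) = 286; x_3 ≥ 7 gives C(10,3) = 120; x_4 ≥ 9 gives C(8,3) = 56. Together 682.
Add back pairs where two caps are both exceeded: 56 + 10 + 1 + 20 + 4 + 0 = 91.
By inclusion–exclusion the count is 680 − 682 + 91 = 89.

89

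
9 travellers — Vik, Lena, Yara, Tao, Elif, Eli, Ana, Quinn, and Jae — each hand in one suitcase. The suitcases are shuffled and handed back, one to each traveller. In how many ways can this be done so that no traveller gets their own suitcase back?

Count assignments avoiding every fixed point. For any j of the 9 travellers fixed to their own suitcase, the other 9−j can be arranged in (9−j)! ways.
By inclusion–exclusion this is Σ_{j=0}^{9} (−1)^j C(9,j)·(9−j)!.
Computing: 362880 − 362880 + 181440 − 60480 + 15120 − 3024 + 504 − 72 + 9 − 1 = 133496.

133496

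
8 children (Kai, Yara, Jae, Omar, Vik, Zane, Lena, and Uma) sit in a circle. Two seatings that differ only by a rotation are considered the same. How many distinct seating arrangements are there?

5040

Seat Kai anywhere (absorbing the rotational symmetry), then permute the other 7: (7)! = 5040.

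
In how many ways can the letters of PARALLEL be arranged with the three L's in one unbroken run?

Treat the 3 copies of L as a single block. The multiset to arrange is then {LLL, A, A, E, P, R}, 6 items in all.
That gives (6)!/(2!) = 360 arrangements.

360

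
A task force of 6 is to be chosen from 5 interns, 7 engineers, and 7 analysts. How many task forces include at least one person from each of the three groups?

Total 6-person selections from all 19: C(19,6) = 27132.
Selections missing a whole group: no interns → C(14,6) = 3003; no engineers → C(12,6) = 924; no analysts → C(12,6) = 924.
Add back selections omitting two groups (i.e. drawn from a single group): C(5,6) + C(7,6) + C(7,6) = 14.
By inclusion–exclusion: 27132 − 4851 + 14 = 22295.

22295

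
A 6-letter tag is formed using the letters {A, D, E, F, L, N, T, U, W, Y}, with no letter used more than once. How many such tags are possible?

151200

With no repetition, fill the 6 letters in order: 10 choices, then 9, down to 5.
That product is 10 × 9 × 8 × 7 × 6 × 5 = 151200.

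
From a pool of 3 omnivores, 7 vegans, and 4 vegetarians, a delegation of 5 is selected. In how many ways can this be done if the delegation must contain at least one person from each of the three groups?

1288

Unrestricted: C(14,5) = 2002 ways to pick any 5 of the 14.
Selections missing a whole group: no omnivores → C(11,5) = 462; no vegans → C(7,5) = 21; no vegetarians → C(10,5) = 252.
Add back selections omitting two groups (i.e. drawn from a single group): C(3,5) + C(7,5) + C(4,5) = 21.
By inclusion–exclusion: 2002 − 735 + 21 = 1288.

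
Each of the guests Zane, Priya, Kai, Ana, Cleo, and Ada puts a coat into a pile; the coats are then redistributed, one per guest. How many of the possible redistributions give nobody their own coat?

265

This is the derangement count D_6: permutations of 6 items with no fixed point.
By inclusion–exclusion this is Σ_{j=0}^{6} (−1)^j C(6,j)·(6−j)!.
Computing: 720 − 720 + 360 − 120 + 30 − 6 + 1 = 265.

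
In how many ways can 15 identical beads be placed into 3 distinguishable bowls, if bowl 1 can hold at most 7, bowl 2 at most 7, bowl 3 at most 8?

36

By stars and bars, unrestricted non-negative solutions to x_1+…+x_3 = 15 number C(15+2,2) = 136.
Subtract solutions that violate a single cap (substitute x_i' = x_i − (cap_i+1)): x_1 ≥ 8 gives C(9,2) = 36; x_2 ≥ 8 gives C(9,2) = 36; x_3 ≥ 9 gives C(8,2) = 28. Together 100.
No two caps can be exceeded simultaneously, so the pair terms are all 0.
By inclusion–exclusion the count is 136 − 100 + 0 = 36.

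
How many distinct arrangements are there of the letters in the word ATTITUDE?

Letter multiplicities in ATTITUDE: A×1, D×1, E×1, I×1, T×3, U×1.
The number of distinct arrangements is 8!/(3!) = 40320/6 = 6720.

6720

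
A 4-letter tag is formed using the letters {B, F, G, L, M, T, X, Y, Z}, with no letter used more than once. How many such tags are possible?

Choose and order 4 of the 9 symbols: the first letter has 9 options, the next 8, then 7, 6.
That product is 9 × 8 × 7 × 6 = 3024.

3024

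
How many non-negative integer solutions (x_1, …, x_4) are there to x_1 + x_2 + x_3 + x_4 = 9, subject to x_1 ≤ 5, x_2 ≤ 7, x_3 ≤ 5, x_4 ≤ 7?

Without the upper bounds there are C(12,3) = 220 ways to split 9 among 4 variables.
Subtract solutions that violate a single cap (substitute x_i' = x_i − (cap_i+1)): x_1 ≥ 6 gives C(6,3) = 20; x_2 ≥ 8 gives C(4,3) = 4; x_3 ≥ 6 gives C(6,3) = 20; x_4 ≥ 8 gives C(4,3) = 4. Together 48.
No two caps can be exceeded simultaneously, so the pair terms are all 0.
By inclusion–exclusion the count is 220 − 48 + 0 = 172.

172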